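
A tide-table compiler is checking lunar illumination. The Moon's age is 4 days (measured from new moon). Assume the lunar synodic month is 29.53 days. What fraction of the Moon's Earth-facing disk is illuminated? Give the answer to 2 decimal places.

Elongation θ = 360° × 4/29.53 ≈ 48.8°.
cos 48.8° = 0.659, so f = (1 − 0.659)/2 = 0.170.

0.17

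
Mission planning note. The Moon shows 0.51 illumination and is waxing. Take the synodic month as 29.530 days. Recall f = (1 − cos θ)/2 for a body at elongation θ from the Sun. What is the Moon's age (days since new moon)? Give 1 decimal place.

From f = (1 − cos θ)/2: cos θ = 1 − 2×0.51 = -0.020; arccos → 91.1°.
The Moon is waxing (0°–180°), so θ = 91.1° directly.
At 360°/29.530 d per day, 91.1° corresponds to 7.48 days.

7.5 days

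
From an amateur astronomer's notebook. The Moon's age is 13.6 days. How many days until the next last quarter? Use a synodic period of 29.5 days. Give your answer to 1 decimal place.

Last quarter occurs at elongation 270°, i.e. at age 29.5 × 270/360 = 22.125 d.
That is 22.125 − 13.6 = 8.525 days ahead.

8.5 days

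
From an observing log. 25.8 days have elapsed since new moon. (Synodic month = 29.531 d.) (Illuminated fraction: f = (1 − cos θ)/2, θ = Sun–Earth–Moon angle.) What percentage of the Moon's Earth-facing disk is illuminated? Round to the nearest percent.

Phase angle: θ = 360°·(25.8 d)/(29.531 d) = 314.5°.
Illuminated fraction = (1 − cos 314.5°)/2 = (1 − 0.701)/2 ≈ 0.149, so 15%.

15%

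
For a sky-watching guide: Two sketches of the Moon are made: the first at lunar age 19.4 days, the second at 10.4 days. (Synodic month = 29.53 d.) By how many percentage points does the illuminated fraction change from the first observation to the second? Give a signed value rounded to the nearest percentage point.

First observation: θ = 360°·19.4/29.53 = 236.5°, so f = 0.776.
Second observation: θ = 126.8°, f = 0.799.
Δf = 0.799 − 0.776 = +0.023, i.e. +2 pp.

+2 pp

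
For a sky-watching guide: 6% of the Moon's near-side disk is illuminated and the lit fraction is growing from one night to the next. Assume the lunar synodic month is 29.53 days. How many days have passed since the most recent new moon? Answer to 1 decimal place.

2.3 days

From f = (1 − cos θ)/2: cos θ = 1 − 2×0.06 = 0.880; arccos → 28.4°.
The Moon is waxing (0°–180°), so θ = 28.4° directly.
At 360°/29.53 d per day, 28.4° corresponds to 2.33 days.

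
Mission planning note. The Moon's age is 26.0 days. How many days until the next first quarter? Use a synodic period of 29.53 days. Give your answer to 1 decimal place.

10.9 days

First quarter is 0.25 of the way through the cycle: age 0.25 × 29.53 = 7.383 d.
Already past this cycle's first quarter; the next is at 7.383 + 29.53 = 36.913 d, so 36.913 − 26.0 = 10.913 days.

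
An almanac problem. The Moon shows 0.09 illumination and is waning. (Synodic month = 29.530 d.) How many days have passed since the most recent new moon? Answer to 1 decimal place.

26.7 days

cos θ = 1 − 2f = 0.820, giving a principal value of 34.9°.
Since the Moon is past full (waning), take the reflex angle: θ = 360° − 34.9° = 325.1°.
At 360°/29.530 d per day, 325.1° corresponds to 26.67 days.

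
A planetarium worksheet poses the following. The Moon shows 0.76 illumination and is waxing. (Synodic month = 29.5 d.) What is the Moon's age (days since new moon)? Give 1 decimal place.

9.9 days

Invert f = (1 − cos θ)/2 to get cos θ = 1 − 2(0.76) = -0.520, hence θ₀ = arccos -0.520 = 121.3°.
Before full moon the principal value applies: θ = 121.3°.
Age = 29.5 × 121.3°/360° ≈ 9.94 days.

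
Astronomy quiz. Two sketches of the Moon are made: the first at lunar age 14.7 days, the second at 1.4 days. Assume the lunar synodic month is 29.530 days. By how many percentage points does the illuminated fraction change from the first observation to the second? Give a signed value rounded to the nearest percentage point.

-98 pp

θ₁ = 360° × 14.7/29.530 = 179.2°, f₁ = (1 − cos θ₁)/2 = 1.000.
θ₂ = 360° × 1.4/29.530 = 17.1°, f₂ = (1 − cos θ₂)/2 = 0.022.
Change = f₂ − f₁ = -0.978 → -98 percentage points.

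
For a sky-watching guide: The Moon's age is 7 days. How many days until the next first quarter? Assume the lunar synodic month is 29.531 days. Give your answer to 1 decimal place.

0.4 days

First quarter occurs at elongation 90°, i.e. at age 29.531 × 90/360 = 7.383 d.
That is 7.383 − 7 = 0.383 days ahead.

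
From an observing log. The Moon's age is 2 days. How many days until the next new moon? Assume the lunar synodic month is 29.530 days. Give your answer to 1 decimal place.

One full lunation from the last new moon is 29.530 d; remaining = 29.530 − 2 = 27.530 d.

27.5 days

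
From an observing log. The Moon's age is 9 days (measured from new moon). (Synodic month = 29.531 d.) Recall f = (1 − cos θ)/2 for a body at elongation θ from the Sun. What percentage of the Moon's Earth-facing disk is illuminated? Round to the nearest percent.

Elongation θ = 360° × 9/29.531 ≈ 109.7°.
cos 109.7° = (-0.337), so f = (1 − (-0.337))/2 = 0.669, so 67%.

67%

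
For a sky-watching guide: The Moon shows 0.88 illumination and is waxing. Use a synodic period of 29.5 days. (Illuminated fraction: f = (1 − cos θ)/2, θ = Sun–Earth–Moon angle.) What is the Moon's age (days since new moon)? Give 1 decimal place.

11.4 days

Invert f = (1 − cos θ)/2 to get cos θ = 1 − 2(0.88) = -0.760, hence θ₀ = arccos -0.760 = 139.5°.
The Moon is waxing (0°–180°), so θ = 139.5° directly.
At 360°/29.5 d per day, 139.5° corresponds to 11.43 days.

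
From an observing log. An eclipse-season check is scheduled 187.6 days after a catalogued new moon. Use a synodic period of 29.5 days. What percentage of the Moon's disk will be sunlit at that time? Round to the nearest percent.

82%

187.6/29.5 = 6.359 lunations, so 6 complete cycles and 10.60 d into the next.
The Moon has covered 10.60/29.5 of its cycle, so θ ≈ 360° × 10.60/29.5 = 129.4°.
Illuminated fraction = (1 − cos 129.4°)/2 = (1 − (-0.634))/2 ≈ 0.817, so 82%.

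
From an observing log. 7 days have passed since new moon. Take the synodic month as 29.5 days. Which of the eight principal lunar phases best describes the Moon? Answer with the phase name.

At 7/29.5 of the cycle, θ ≈ 85° — the first quarter range.

first quarter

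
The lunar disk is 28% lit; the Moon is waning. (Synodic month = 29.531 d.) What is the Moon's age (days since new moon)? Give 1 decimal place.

24.3 days

Invert f = (1 − cos θ)/2 to get cos θ = 1 − 2(0.28) = 0.440, hence θ₀ = arccos 0.440 = 63.9°.
Since the Moon is past full (waning), take the reflex angle: θ = 360° − 63.9° = 296.1°.
At 360°/29.531 d per day, 296.1° corresponds to 24.29 days.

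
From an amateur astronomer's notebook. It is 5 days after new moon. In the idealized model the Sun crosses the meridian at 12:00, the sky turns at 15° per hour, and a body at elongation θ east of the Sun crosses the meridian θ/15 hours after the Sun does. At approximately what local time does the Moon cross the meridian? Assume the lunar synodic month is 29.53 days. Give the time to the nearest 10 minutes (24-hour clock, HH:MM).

16:00

The Moon has covered 5/29.53 of its cycle, so θ ≈ 360° × 5/29.53 = 61.0°.
At 15° of sky rotation per hour, 61.0° corresponds to a 4.06 h lag.
12:00 + 4.064 h ≈ 16:04 → 16:00 to the nearest ten minutes.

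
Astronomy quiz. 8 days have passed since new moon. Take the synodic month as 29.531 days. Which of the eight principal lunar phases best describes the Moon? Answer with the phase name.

At 8/29.531 of the cycle, θ ≈ 98° — the first quarter range.

first quarter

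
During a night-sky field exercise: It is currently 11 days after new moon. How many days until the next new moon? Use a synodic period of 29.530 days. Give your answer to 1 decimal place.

18.5 days

The next new moon completes the synodic month: 29.530 − 11 = 18.530 days.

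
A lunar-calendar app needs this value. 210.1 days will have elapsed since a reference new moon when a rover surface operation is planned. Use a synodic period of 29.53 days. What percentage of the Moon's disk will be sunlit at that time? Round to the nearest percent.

12%

210.1 d spans 7 complete synodic months (7 × 29.53 = 206.71 d) plus 3.39 d.
The Moon has covered 3.39/29.53 of its cycle, so θ ≈ 360° × 3.39/29.53 = 41.3°.
cos 41.3° = 0.751, so f = (1 − 0.751)/2 = 0.125, so 12%.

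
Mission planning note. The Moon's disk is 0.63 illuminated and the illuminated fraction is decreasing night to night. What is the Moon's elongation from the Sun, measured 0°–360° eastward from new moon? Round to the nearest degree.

255°

Invert f = (1 − cos θ)/2 to get cos θ = 1 − 2(0.63) = -0.260, hence θ₀ = arccos -0.260 = 105.1°.
Waning ⇒ past full, so θ = 360° − 105.1° = 254.9°.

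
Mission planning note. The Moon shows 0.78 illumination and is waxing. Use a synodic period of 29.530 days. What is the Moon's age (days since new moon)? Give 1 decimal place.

Invert f = (1 − cos θ)/2 to get cos θ = 1 − 2(0.78) = -0.560, hence θ₀ = arccos -0.560 = 124.1°.
Waxing ⇒ before full, so θ = 124.1°.
Age = 29.530 × 124.1°/360° ≈ 10.18 days.

10.2 days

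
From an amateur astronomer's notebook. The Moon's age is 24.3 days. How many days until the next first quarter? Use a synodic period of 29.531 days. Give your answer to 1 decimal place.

12.6 days

First quarter occurs at elongation 90°, i.e. at age 29.531 × 90/360 = 7.383 d.
This lunation's first quarter (7.383 d) has passed, so add one period: 36.914 − 24.3 = 12.614 days.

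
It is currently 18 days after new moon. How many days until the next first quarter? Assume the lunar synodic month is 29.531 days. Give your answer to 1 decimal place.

First quarter occurs at elongation 90°, i.e. at age 29.531 × 90/360 = 7.383 d.
Already past this cycle's first quarter; the next is at 7.383 + 29.531 = 36.914 d, so 36.914 − 18 = 18.914 days.

18.9 days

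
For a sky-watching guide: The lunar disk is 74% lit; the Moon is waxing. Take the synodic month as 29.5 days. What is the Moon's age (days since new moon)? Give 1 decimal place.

From f = (1 − cos θ)/2: cos θ = 1 − 2×0.74 = -0.480; arccos → 118.7°.
Before full moon the principal value applies: θ = 118.7°.
That fraction of the synodic month is 118.7/360 × 29.5 d ≈ 9.73 d.

9.7 days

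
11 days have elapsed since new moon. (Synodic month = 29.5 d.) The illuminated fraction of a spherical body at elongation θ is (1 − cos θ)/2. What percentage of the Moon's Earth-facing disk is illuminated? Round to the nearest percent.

Elongation θ = 360° × 11/29.5 ≈ 134.2°.
With cos θ = (-0.698), the lit fraction is (1 − (-0.698))/2 ≈ 0.849, so 85%.

85%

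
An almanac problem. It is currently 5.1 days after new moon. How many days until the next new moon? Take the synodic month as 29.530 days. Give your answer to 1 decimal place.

One full lunation from the last new moon is 29.530 d; remaining = 29.530 − 5.1 = 24.430 d.

24.4 days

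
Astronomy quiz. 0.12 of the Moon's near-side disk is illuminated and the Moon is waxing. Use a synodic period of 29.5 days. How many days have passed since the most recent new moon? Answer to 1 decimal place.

3.3 days

Invert f = (1 − cos θ)/2 to get cos θ = 1 − 2(0.12) = 0.760, hence θ₀ = arccos 0.760 = 40.5°.
Waxing ⇒ before full, so θ = 40.5°.
At 360°/29.5 d per day, 40.5° corresponds to 3.32 days.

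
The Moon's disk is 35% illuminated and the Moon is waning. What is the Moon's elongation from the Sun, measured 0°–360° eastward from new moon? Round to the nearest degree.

From f = (1 − cos θ)/2: cos θ = 1 − 2×0.35 = 0.300; arccos → 72.5°.
A waning Moon lies in 180°–360°, so θ = 360° − 72.5° = 287.5°.

287°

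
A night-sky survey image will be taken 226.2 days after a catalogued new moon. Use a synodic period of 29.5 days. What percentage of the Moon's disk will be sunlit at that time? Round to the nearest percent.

226.2 d spans 7 complete synodic months (7 × 29.5 = 206.50 d) plus 19.70 d.
Elongation θ = 360° × 19.70/29.5 ≈ 240.4°.
Illuminated fraction = (1 − cos 240.4°)/2 = (1 − (-0.494))/2 ≈ 0.747, so 75%.

75%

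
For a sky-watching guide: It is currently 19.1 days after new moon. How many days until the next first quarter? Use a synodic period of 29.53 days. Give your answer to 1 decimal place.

First quarter occurs at elongation 90°, i.e. at age 29.53 × 90/360 = 7.383 d.
Already past this cycle's first quarter; the next is at 7.383 + 29.53 = 36.913 d, so 36.913 − 19.1 = 17.812 days.

17.8 days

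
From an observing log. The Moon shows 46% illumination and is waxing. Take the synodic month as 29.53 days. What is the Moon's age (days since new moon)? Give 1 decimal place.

From f = (1 − cos θ)/2: cos θ = 1 − 2×0.46 = 0.080; arccos → 85.4°.
Before full moon the principal value applies: θ = 85.4°.
At 360°/29.53 d per day, 85.4° corresponds to 7.01 days.

7.0 days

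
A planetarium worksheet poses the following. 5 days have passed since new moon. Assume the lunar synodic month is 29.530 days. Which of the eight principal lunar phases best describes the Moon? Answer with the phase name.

waxing crescent

At 5/29.530 of the cycle, θ ≈ 61° — the waxing crescent range.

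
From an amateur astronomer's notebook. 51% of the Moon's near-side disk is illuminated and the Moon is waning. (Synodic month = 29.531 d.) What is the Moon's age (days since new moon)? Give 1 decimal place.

cos θ = 1 − 2f = -0.020, giving a principal value of 91.1°.
Waning ⇒ past full, so θ = 360° − 91.1° = 268.9°.
At 360°/29.531 d per day, 268.9° corresponds to 22.05 days.

22.1 days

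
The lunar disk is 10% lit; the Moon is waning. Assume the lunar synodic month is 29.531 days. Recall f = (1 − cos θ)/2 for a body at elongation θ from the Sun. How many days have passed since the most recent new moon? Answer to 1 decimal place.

26.5 days

From f = (1 − cos θ)/2: cos θ = 1 − 2×0.10 = 0.800; arccos → 36.9°.
Waning ⇒ past full, so θ = 360° − 36.9° = 323.1°.
That fraction of the synodic month is 323.1/360 × 29.531 d ≈ 26.51 d.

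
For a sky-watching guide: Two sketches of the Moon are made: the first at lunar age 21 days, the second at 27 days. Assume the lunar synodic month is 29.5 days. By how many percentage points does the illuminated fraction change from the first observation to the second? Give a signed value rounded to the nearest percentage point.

First observation: θ = 360°·21/29.5 = 256.3°, so f = 0.619.
Second observation: θ = 329.5°, f = 0.069.
Δf = 0.069 − 0.619 = -0.549, i.e. -55 pp.

-55 pp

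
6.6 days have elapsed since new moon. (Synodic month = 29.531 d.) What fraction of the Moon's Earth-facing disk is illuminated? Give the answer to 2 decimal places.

0.42

The Moon has covered 6.6/29.531 of its cycle, so θ ≈ 360° × 6.6/29.531 = 80.5°.
cos 80.5° = 0.166, so f = (1 − 0.166)/2 = 0.417.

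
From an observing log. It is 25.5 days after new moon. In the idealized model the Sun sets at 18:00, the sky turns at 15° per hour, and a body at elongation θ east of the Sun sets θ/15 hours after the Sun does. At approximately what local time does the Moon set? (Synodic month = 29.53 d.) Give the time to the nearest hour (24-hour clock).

The Moon has covered 25.5/29.53 of its cycle, so θ ≈ 360° × 25.5/29.53 = 310.9°.
Delay after the Sun = 310.9° / (15°/h) ≈ 20.72 h.
18:00 + 20.72 h ≈ 14:43 → 15:00 to the nearest hour.

15:00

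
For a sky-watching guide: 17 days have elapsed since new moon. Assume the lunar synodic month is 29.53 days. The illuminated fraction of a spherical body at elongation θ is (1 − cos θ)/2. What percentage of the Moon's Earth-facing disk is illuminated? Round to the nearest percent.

94%

Phase angle: θ = 360°·(17 d)/(29.53 d) = 207.2°.
cos 207.2° = (-0.889), so f = (1 − (-0.889))/2 = 0.945, so 94%.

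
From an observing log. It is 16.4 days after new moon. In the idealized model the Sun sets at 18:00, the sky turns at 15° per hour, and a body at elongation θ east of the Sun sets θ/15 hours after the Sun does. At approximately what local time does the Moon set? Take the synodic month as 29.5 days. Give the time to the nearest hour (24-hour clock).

Phase angle: θ = 360°·(16.4 d)/(29.5 d) = 200.1°.
Delay after the Sun = 200.1° / (15°/h) ≈ 13.34 h.
18:00 + 13.34 h ≈ 07:21 → 07:00 to the nearest hour.

07:00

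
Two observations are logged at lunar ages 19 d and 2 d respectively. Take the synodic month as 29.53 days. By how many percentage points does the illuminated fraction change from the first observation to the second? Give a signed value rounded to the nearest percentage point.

-77 pp

θ₁ = 360° × 19/29.53 = 231.6°, f₁ = (1 − cos θ₁)/2 = 0.810.
θ₂ = 360° × 2/29.53 = 24.4°, f₂ = (1 − cos θ₂)/2 = 0.045.
Change = f₂ − f₁ = -0.766 → -77 percentage points.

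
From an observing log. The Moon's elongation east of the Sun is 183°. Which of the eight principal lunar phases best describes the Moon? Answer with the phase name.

full moon

183° lies in the full moon sector of the 8-phase cycle.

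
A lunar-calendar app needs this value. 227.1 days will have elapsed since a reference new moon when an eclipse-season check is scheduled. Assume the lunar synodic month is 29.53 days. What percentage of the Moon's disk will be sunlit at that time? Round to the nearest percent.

227.1/29.53 = 7.690 lunations, so 7 complete cycles and 20.39 d into the next.
Phase angle: θ = 360°·(20.39 d)/(29.53 d) = 248.6°.
cos 248.6° = (-0.365), so f = (1 − (-0.365))/2 = 0.683, so 68%.

68%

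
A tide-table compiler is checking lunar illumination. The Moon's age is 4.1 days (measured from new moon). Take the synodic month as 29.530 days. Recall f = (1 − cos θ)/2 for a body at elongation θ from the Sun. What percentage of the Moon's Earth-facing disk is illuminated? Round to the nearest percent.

Phase angle: θ = 360°·(4.1 d)/(29.530 d) = 50.0°.
With cos θ = 0.643, the lit fraction is (1 − 0.643)/2 ≈ 0.178, so 18%.

18%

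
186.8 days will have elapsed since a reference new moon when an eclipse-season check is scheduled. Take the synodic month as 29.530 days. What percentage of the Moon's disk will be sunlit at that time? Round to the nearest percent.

Reduce mod P: 186.8 − 6×29.530 = 9.62 d into the current lunation.
Elongation θ = 360° × 9.62/29.530 ≈ 117.3°.
Illuminated fraction = (1 − cos 117.3°)/2 = (1 − (-0.458))/2 ≈ 0.729, so 73%.

73%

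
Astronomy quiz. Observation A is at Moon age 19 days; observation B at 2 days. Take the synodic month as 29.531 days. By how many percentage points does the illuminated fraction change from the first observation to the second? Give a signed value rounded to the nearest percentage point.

θ₁ = 360° × 19/29.531 = 231.6°, f₁ = (1 − cos θ₁)/2 = 0.810.
θ₂ = 360° × 2/29.531 = 24.4°, f₂ = (1 − cos θ₂)/2 = 0.045.
Change = f₂ − f₁ = -0.766 → -77 percentage points.

-77 pp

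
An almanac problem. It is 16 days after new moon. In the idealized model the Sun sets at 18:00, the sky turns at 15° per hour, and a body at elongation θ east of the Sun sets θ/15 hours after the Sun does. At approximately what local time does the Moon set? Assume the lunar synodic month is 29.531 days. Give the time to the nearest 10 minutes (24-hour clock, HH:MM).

07:00

Elongation θ = 360° × 16/29.531 ≈ 195.0°.
Delay after the Sun = 195.0° / (15°/h) ≈ 13.00 h.
18:00 + 13.003 h ≈ 07:00 → 07:00 to the nearest ten minutes.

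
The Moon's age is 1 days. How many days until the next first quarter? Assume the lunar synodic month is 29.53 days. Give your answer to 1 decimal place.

6.4 days

First quarter occurs at elongation 90°, i.e. at age 29.53 × 90/360 = 7.383 d.
That is 7.383 − 1 = 6.383 days ahead.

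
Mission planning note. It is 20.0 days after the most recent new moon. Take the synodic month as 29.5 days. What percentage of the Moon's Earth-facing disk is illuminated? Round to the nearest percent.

Elongation θ = 360° × 20.0/29.5 ≈ 244.1°.
Illuminated fraction = (1 − cos 244.1°)/2 = (1 − (-0.437))/2 ≈ 0.719, so 72%.

72%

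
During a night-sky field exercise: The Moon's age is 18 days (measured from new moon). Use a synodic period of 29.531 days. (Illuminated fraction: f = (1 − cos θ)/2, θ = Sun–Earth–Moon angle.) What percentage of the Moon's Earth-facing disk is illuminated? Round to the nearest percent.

Elongation θ = 360° × 18/29.531 ≈ 219.4°.
Illuminated fraction = (1 − cos 219.4°)/2 = (1 − (-0.772))/2 ≈ 0.886, so 89%.

89%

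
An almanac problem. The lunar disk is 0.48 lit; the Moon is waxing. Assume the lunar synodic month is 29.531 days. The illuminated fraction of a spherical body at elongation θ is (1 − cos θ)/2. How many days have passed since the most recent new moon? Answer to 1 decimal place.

cos θ = 1 − 2f = 0.040, giving a principal value of 87.7°.
Before full moon the principal value applies: θ = 87.7°.
At 360°/29.531 d per day, 87.7° corresponds to 7.19 days.

7.2 days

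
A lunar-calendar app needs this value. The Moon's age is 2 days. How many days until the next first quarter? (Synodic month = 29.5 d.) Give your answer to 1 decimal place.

5.4 days

First quarter is 0.25 of the way through the cycle: age 0.25 × 29.5 = 7.375 d.
So 5.375 days remain (7.375 − 2).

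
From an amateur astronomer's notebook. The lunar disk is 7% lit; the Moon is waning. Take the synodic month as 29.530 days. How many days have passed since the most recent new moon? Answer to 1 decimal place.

From f = (1 − cos θ)/2: cos θ = 1 − 2×0.07 = 0.860; arccos → 30.7°.
Since the Moon is past full (waning), take the reflex angle: θ = 360° − 30.7° = 329.3°.
That fraction of the synodic month is 329.3/360 × 29.530 d ≈ 27.01 d.

27.0 days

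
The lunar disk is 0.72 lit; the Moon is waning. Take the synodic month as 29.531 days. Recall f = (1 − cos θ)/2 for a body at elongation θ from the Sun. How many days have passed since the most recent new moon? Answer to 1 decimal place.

Invert f = (1 − cos θ)/2 to get cos θ = 1 − 2(0.72) = -0.440, hence θ₀ = arccos -0.440 = 116.1°.
A waning Moon lies in 180°–360°, so θ = 360° − 116.1° = 243.9°.
That fraction of the synodic month is 243.9/360 × 29.531 d ≈ 20.01 d.

20.0 days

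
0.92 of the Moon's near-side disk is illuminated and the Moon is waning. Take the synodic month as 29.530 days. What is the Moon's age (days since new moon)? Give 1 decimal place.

Invert f = (1 − cos θ)/2 to get cos θ = 1 − 2(0.92) = -0.840, hence θ₀ = arccos -0.840 = 147.1°.
A waning Moon lies in 180°–360°, so θ = 360° − 147.1° = 212.9°.
At 360°/29.530 d per day, 212.9° corresponds to 17.46 days.

17.5 days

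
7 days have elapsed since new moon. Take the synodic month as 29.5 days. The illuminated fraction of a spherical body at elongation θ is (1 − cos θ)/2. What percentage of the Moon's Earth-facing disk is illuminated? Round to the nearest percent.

46%

Elongation θ = 360° × 7/29.5 ≈ 85.4°.
cos 85.4° = 0.080, so f = (1 − 0.080)/2 = 0.460, so 46%.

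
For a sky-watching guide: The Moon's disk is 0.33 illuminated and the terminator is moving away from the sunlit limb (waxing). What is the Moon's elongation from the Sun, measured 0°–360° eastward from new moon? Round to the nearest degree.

70°

From f = (1 − cos θ)/2: cos θ = 1 − 2×0.33 = 0.340; arccos → 70.1°.
Before full moon the principal value applies: θ = 70.1°.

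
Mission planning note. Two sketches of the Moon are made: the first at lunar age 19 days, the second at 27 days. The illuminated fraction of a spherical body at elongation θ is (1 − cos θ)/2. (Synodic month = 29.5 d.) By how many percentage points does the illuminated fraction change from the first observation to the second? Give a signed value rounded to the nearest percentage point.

First observation: θ = 360°·19/29.5 = 231.9°, so f = 0.809.
Second observation: θ = 329.5°, f = 0.069.
Δf = 0.069 − 0.809 = -0.740, i.e. -74 pp.

-74 percentage points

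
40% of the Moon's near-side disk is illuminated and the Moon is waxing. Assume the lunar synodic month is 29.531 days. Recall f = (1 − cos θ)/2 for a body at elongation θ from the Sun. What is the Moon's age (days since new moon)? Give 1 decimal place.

6.4 days

cos θ = 1 − 2f = 0.200, giving a principal value of 78.5°.
The Moon is waxing (0°–180°), so θ = 78.5° directly.
Age = 29.531 × 78.5°/360° ≈ 6.44 days.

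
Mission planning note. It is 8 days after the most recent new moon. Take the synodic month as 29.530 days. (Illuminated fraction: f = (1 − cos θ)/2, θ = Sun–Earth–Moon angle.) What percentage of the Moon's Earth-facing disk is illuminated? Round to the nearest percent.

57%

Elongation θ = 360° × 8/29.530 ≈ 97.5°.
Illuminated fraction = (1 − cos 97.5°)/2 = (1 − (-0.131))/2 ≈ 0.566, so 57%.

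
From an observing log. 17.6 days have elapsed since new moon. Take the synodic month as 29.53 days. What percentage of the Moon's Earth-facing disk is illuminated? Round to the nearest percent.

Elongation θ = 360° × 17.6/29.53 ≈ 214.6°.
cos 214.6° = (-0.824), so f = (1 − (-0.824))/2 = 0.912, so 91%.

91%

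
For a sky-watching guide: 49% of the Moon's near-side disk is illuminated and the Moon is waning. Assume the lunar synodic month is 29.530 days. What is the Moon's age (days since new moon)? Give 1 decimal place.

22.2 days

Invert f = (1 − cos θ)/2 to get cos θ = 1 − 2(0.49) = 0.020, hence θ₀ = arccos 0.020 = 88.9°.
Since the Moon is past full (waning), take the reflex angle: θ = 360° − 88.9° = 271.1°.
At 360°/29.530 d per day, 271.1° corresponds to 22.24 days.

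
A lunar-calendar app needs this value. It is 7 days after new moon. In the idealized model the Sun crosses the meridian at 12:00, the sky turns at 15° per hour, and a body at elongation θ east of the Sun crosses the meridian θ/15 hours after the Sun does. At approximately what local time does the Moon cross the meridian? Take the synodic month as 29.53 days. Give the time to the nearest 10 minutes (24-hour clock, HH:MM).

The Moon has covered 7/29.53 of its cycle, so θ ≈ 360° × 7/29.53 = 85.3°.
At 15° of sky rotation per hour, 85.3° corresponds to a 5.69 h lag.
12:00 + 5.689 h ≈ 17:41 → 17:40 to the nearest ten minutes.

17:40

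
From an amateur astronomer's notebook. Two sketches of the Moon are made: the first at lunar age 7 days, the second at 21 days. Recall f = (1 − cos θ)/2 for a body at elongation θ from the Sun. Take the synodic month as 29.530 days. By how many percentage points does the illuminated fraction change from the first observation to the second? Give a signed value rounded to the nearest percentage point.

First observation: θ = 360°·7/29.530 = 85.3°, so f = 0.459.
Second observation: θ = 256.0°, f = 0.621.
Δf = 0.621 − 0.459 = +0.162, i.e. +16 pp.

+16 pp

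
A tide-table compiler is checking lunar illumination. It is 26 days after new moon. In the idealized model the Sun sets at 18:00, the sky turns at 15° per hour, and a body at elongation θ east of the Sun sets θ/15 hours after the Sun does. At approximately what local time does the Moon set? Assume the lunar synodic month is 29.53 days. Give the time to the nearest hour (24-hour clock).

15:00

Phase angle: θ = 360°·(26 d)/(29.53 d) = 317.0°.
Delay after the Sun = 317.0° / (15°/h) ≈ 21.13 h.
18:00 + 21.13 h ≈ 15:08 → 15:00 to the nearest hour.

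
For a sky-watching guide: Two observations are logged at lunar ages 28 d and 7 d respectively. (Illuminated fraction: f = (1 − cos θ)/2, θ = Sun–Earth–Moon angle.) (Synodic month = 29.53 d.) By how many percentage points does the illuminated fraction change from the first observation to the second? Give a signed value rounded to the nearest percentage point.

+43 pp

First observation: θ = 360°·28/29.53 = 341.3°, so f = 0.026.
Second observation: θ = 85.3°, f = 0.459.
Δf = 0.459 − 0.026 = +0.433, i.e. +43 pp.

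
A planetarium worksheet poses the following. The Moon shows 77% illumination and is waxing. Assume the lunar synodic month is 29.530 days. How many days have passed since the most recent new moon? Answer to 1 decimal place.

10.1 days

cos θ = 1 − 2f = -0.540, giving a principal value of 122.7°.
Waxing ⇒ before full, so θ = 122.7°.
That fraction of the synodic month is 122.7/360 × 29.530 d ≈ 10.06 d.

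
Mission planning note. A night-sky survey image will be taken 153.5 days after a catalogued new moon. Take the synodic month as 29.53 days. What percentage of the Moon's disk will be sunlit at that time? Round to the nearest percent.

34%

153.5/29.53 = 5.198 lunations, so 5 complete cycles and 5.85 d into the next.
Elongation θ = 360° × 5.85/29.53 ≈ 71.3°.
cos 71.3° = 0.320, so f = (1 − 0.320)/2 = 0.340, so 34%.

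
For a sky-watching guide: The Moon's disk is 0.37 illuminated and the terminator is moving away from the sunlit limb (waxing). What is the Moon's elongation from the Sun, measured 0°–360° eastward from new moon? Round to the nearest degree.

cos θ = 1 − 2f = 0.260, giving a principal value of 74.9°.
Before full moon the principal value applies: θ = 74.9°.

75°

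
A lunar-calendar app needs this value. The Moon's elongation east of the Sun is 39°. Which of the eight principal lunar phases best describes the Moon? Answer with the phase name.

The waxing crescent sector spans roughly 22°–68°; 39° falls inside it.

waxing crescent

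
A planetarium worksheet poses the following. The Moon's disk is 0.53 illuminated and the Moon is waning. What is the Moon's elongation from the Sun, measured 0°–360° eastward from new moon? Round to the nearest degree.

267°

Invert f = (1 − cos θ)/2 to get cos θ = 1 − 2(0.53) = -0.060, hence θ₀ = arccos -0.060 = 93.4°.
Waning ⇒ past full, so θ = 360° − 93.4° = 266.6°.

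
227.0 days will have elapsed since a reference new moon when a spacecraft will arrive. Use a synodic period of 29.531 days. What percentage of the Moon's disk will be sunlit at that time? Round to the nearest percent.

Reduce mod P: 227.0 − 7×29.531 = 20.28 d into the current lunation.
The Moon has covered 20.28/29.531 of its cycle, so θ ≈ 360° × 20.28/29.531 = 247.3°.
Illuminated fraction = (1 − cos 247.3°)/2 = (1 − (-0.387))/2 ≈ 0.693, so 69%.

69%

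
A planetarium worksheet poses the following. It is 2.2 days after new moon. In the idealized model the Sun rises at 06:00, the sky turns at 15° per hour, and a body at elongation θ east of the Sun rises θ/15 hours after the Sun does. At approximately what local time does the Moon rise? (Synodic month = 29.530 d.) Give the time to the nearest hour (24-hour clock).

Elongation θ = 360° × 2.2/29.530 ≈ 26.8°.
Delay after the Sun = 26.8° / (15°/h) ≈ 1.79 h.
06:00 + 1.79 h ≈ 07:47 → 08:00 to the nearest hour.

08:00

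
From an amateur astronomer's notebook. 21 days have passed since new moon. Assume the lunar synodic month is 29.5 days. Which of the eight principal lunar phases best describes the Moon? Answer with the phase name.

last quarter

At 21/29.5 of the cycle, θ ≈ 256° — the last quarter range.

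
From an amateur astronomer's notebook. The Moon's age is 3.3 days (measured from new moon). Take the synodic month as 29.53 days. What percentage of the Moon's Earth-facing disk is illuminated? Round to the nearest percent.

12%

Phase angle: θ = 360°·(3.3 d)/(29.53 d) = 40.2°.
cos 40.2° = 0.763, so f = (1 − 0.763)/2 = 0.118, so 12%.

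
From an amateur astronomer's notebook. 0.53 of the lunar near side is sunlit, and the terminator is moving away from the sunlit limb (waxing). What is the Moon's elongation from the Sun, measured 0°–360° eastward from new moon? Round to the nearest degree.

cos θ = 1 − 2f = -0.060, giving a principal value of 93.4°.
The Moon is waxing (0°–180°), so θ = 93.4° directly.

93°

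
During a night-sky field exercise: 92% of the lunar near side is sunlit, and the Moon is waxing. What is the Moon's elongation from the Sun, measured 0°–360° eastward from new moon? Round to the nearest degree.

cos θ = 1 − 2f = -0.840, giving a principal value of 147.1°.
Waxing ⇒ before full, so θ = 147.1°.

147°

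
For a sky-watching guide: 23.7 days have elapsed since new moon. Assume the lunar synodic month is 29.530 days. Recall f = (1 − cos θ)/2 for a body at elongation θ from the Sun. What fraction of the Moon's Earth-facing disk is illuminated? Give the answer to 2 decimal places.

Phase angle: θ = 360°·(23.7 d)/(29.530 d) = 288.9°.
Illuminated fraction = (1 − cos 288.9°)/2 = (1 − 0.324)/2 ≈ 0.338.

0.34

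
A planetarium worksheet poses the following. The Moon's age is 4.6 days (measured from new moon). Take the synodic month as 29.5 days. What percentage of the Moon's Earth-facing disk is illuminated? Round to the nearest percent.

Phase angle: θ = 360°·(4.6 d)/(29.5 d) = 56.1°.
cos 56.1° = 0.557, so f = (1 − 0.557)/2 = 0.221, so 22%.

22%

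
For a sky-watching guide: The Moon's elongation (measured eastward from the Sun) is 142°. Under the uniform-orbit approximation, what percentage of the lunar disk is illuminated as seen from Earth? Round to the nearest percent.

89%

cos 142° = (-0.788), so f = (1 − (-0.788))/2 = 0.894, i.e. 89%.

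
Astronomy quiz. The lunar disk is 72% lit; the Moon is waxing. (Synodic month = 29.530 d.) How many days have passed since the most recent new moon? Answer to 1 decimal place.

cos θ = 1 − 2f = -0.440, giving a principal value of 116.1°.
The Moon is waxing (0°–180°), so θ = 116.1° directly.
Age = 29.530 × 116.1°/360° ≈ 9.52 days.

9.5 days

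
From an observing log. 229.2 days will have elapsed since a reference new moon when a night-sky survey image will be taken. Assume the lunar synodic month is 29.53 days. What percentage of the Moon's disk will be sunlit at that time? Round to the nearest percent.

229.2 d spans 7 complete synodic months (7 × 29.53 = 206.71 d) plus 22.49 d.
The Moon has covered 22.49/29.53 of its cycle, so θ ≈ 360° × 22.49/29.53 = 274.2°.
Illuminated fraction = (1 − cos 274.2°)/2 = (1 − 0.073)/2 ≈ 0.464, so 46%.

46%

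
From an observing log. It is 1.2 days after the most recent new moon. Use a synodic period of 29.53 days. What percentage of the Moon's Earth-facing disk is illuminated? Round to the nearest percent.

2%

Elongation θ = 360° × 1.2/29.53 ≈ 14.6°.
With cos θ = 0.968, the lit fraction is (1 − 0.968)/2 ≈ 0.016, so 2%.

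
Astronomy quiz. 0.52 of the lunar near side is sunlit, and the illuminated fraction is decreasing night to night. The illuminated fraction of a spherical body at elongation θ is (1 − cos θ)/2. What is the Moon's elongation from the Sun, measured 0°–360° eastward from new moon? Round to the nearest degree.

Invert f = (1 − cos θ)/2 to get cos θ = 1 − 2(0.52) = -0.040, hence θ₀ = arccos -0.040 = 92.3°.
Since the Moon is past full (waning), take the reflex angle: θ = 360° − 92.3° = 267.7°.

268°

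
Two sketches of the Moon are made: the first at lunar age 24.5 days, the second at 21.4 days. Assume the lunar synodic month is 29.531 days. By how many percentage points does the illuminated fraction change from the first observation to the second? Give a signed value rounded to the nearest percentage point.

+32 percentage points

θ₁ = 360° × 24.5/29.531 = 298.7°, f₁ = (1 − cos θ₁)/2 = 0.260.
θ₂ = 360° × 21.4/29.531 = 260.9°, f₂ = (1 − cos θ₂)/2 = 0.579.
Change = f₂ − f₁ = +0.319 → +32 percentage points.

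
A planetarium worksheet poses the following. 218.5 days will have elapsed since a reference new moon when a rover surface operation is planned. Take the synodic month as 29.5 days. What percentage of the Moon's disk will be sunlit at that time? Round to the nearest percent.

92%

Reduce mod P: 218.5 − 7×29.5 = 12.00 d into the current lunation.
Phase angle: θ = 360°·(12.00 d)/(29.5 d) = 146.4°.
cos 146.4° = (-0.833), so f = (1 − (-0.833))/2 = 0.917, so 92%.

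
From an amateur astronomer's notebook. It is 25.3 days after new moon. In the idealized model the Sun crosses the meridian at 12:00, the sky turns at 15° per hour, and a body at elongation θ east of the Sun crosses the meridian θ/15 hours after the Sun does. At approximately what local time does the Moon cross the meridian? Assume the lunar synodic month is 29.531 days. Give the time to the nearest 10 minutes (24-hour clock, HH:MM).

The Moon has covered 25.3/29.531 of its cycle, so θ ≈ 360° × 25.3/29.531 = 308.4°.
At 15° of sky rotation per hour, 308.4° corresponds to a 20.56 h lag.
12:00 + 20.561 h ≈ 08:34 → 08:30 to the nearest ten minutes.

08:30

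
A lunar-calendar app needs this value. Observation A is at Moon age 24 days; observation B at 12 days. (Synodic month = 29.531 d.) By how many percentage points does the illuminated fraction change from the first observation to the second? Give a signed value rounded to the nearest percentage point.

+61 pp

First observation: θ = 360°·24/29.531 = 292.6°, so f = 0.308.
Second observation: θ = 146.3°, f = 0.916.
Δf = 0.916 − 0.308 = +0.608, i.e. +61 pp.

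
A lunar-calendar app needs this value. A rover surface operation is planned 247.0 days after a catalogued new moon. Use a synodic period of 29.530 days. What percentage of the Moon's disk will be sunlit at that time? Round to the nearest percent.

83%

247.0 d spans 8 complete synodic months (8 × 29.530 = 236.24 d) plus 10.76 d.
The Moon has covered 10.76/29.530 of its cycle, so θ ≈ 360° × 10.76/29.530 = 131.2°.
cos 131.2° = (-0.658), so f = (1 − (-0.658))/2 = 0.829, so 83%.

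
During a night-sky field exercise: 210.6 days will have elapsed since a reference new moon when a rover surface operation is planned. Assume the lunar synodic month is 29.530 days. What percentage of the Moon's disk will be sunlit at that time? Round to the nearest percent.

210.6/29.530 = 7.132 lunations, so 7 complete cycles and 3.89 d into the next.
Elongation θ = 360° × 3.89/29.530 ≈ 47.4°.
Illuminated fraction = (1 − cos 47.4°)/2 = (1 − 0.677)/2 ≈ 0.162, so 16%.

16%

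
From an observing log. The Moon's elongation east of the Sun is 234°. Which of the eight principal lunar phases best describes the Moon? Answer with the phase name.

The waning gibbous sector spans roughly 202°–248°; 234° falls inside it.

waning gibbous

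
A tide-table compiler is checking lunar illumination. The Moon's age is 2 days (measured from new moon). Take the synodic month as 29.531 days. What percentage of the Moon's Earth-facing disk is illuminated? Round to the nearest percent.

Phase angle: θ = 360°·(2 d)/(29.531 d) = 24.4°.
Illuminated fraction = (1 − cos 24.4°)/2 = (1 − 0.911)/2 ≈ 0.045, so 4%.

4%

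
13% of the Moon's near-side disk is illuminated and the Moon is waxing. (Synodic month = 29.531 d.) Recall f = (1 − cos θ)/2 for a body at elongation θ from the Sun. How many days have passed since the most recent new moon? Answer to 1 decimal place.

cos θ = 1 − 2f = 0.740, giving a principal value of 42.3°.
Waxing ⇒ before full, so θ = 42.3°.
That fraction of the synodic month is 42.3/360 × 29.531 d ≈ 3.47 d.

3.5 days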